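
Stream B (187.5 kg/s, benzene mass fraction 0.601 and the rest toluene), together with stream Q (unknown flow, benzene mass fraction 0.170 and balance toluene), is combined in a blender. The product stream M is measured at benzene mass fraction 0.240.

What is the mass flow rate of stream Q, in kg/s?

Let Q be the unknown flow. Total out = 187.5 + Q.
benzene balance: 112.69 + 0.170·Q = 0.240·(187.5 + Q)
(0.170 − 0.240)·Q = 0.240×187.5 − 112.69 = -67.688
Q = -67.688 / -0.070 = 966.96 kg/s

967 kg/s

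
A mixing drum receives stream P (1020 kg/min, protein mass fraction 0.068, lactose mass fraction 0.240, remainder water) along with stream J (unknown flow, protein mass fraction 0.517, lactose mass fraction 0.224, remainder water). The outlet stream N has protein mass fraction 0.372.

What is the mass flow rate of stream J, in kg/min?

2138 kg/min

Let J be the unknown flow. Total out = 1020 + J.
protein balance: 69.36 + 0.517·J = 0.372·(1020 + J)
(0.517 − 0.372)·J = 0.372×1020 − 69.36 = 310.08
J = 310.08 / 0.145 = 2138.5 kg/min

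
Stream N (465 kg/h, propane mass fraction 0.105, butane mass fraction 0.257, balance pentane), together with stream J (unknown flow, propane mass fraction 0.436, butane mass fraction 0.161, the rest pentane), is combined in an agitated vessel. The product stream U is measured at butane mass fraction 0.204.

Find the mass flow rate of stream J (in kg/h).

Let J be the unknown flow. Total out = 465 + J.
butane balance: 119.51 + 0.161·J = 0.204·(465 + J)
(0.161 − 0.204)·J = 0.204×465 − 119.51 = -24.645
J = -24.645 / -0.043 = 573.14 kg/h

573.1 kg/h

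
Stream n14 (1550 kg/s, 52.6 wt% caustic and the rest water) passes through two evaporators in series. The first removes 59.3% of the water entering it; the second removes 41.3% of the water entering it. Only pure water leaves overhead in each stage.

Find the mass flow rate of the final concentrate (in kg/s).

990.8 kg/s

water in feed = 1550×0.474 = 734.7 kg/s.
After stage 1: water left = (1−0.593)×734.7 = 299.02; stream total = 1114.3 kg/s.
After stage 2: water left = (1−0.413)×299.02 = 175.53; final concentrate = 990.83 kg/s.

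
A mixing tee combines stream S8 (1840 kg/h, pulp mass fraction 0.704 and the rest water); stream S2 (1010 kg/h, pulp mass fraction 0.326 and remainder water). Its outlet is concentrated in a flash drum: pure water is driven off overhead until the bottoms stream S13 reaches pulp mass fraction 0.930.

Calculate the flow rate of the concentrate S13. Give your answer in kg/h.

1747 kg/h

pulp entering = 1840×0.704 + 1010×0.326 = 1624.6 kg/h.
All pulp reports to S13, so S13 = 1624.6/0.930 = 1746.9 kg/h.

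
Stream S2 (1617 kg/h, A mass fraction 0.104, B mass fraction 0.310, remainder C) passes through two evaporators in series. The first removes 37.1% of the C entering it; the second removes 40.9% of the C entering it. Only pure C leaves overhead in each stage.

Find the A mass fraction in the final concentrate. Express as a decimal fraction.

0.165

C in feed = 1617×0.586 = 947.56 kg/h.
After stage 1: C left = (1−0.371)×947.56 = 596.02; stream total = 1265.5 kg/h.
After stage 2: C left = (1−0.409)×596.02 = 352.25; final concentrate = 1021.7 kg/h.
A fraction = 168.17/1021.7 = 0.165.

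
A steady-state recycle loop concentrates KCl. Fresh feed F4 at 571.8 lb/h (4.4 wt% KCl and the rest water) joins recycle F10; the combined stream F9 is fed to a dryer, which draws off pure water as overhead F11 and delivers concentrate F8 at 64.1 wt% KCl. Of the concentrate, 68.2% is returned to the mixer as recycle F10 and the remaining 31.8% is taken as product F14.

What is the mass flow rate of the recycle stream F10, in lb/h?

Overall KCl balance (none leaves overhead): KCl in fresh feed = KCl in product, i.e. 571.8×0.044 = (1−0.682)·F8·0.641.
F8 = 25.159/(0.641×0.318) = 123.43 lb/h.
Recycle F10 = 0.682×123.43 = 84.178 lb/h.

84.18 lb/h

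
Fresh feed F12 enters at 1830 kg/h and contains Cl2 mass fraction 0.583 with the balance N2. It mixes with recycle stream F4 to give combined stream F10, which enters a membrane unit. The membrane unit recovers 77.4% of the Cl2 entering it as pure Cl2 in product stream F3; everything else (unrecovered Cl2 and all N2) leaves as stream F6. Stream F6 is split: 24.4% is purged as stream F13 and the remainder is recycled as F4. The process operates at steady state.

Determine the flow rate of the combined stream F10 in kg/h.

4414 kg/h

N2 enters only via F12 and leaves only via the purge: 1830×0.417 = 0.244×(N2 in F6), and the membrane unit passes all N2, so N2 in F10 = N2 in F6 = 3127.5 kg/h.
Cl2 in F10: m_A = 1830×0.583 + (1−0.244)·(1−0.774)·m_A, so m_A = 1066.9/0.8291 = 1286.7 kg/h.
F10 = 1286.7 + 3127.5 = 4414.2 kg/h.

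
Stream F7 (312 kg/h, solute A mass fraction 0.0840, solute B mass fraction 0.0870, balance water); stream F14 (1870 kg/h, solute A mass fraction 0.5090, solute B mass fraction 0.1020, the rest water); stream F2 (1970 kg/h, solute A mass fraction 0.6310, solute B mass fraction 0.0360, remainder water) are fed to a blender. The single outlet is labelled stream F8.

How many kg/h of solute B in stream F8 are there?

solute B out = solute B in = 312×0.087 + 1870×0.102 + 1970×0.036 = 288.8 kg/h.

288.8 kg/h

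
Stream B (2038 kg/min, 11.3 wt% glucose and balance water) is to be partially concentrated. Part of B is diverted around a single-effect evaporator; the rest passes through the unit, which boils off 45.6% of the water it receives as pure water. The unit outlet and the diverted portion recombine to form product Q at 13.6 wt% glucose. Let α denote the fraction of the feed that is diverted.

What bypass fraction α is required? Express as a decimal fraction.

All 2038×0.113 = 230.29 kg/min of glucose reaches Q, so Q = 230.29/0.136 = 1693.3 kg/min and vapour = 344.66 kg/min.
The evaporator receives (1−α)·2038 of feed at 0.887 water and removes 0.456 of that water:
0.456×0.887×(1−α)×2038 = 344.66
(1−α) = 344.66/824.31 = 0.4181;  α = 0.5819.

0.582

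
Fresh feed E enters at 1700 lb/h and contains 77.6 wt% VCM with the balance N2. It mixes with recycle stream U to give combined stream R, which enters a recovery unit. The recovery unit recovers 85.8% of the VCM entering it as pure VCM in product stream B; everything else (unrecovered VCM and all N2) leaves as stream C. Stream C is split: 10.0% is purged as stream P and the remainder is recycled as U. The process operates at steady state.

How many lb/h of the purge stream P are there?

402.3 lb/h

N2 enters only via E and leaves only via the purge: 1700×0.224 = 0.100×(N2 in C), and the recovery unit passes all N2, so N2 in R = N2 in C = 3808 lb/h.
VCM in R: m_A = 1700×0.776 + (1−0.100)·(1−0.858)·m_A, so m_A = 1319.2/0.8722 = 1512.5 lb/h.
C = (1−0.858)×1512.5 + 3808 = 4022.8 lb/h.
Purge P = 0.100×4022.8 = 402.28 lb/h.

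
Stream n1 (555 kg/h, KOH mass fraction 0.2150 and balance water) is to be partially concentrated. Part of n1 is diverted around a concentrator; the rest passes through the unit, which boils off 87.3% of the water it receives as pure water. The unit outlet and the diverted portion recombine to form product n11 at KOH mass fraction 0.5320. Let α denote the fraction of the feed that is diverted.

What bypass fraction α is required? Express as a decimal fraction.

All 555×0.215 = 119.33 kg/h of KOH reaches n11, so n11 = 119.33/0.532 = 224.3 kg/h and vapour = 330.7 kg/h.
The evaporator receives (1−α)·555 of feed at 0.785 water and removes 0.873 of that water:
0.873×0.785×(1−α)×555 = 330.7
(1−α) = 330.7/380.34 = 0.8695;  α = 0.1305.

0.131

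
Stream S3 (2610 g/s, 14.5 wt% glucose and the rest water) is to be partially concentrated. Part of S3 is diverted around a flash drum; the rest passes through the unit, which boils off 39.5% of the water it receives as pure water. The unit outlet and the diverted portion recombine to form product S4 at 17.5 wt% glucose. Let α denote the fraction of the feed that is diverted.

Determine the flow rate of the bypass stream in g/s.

1285 g/s

All 2610×0.145 = 378.45 g/s of glucose reaches S4, so S4 = 378.45/0.175 = 2162.6 g/s and vapour = 447.43 g/s.
The evaporator receives (1−α)·2610 of feed at 0.855 water and removes 0.395 of that water:
0.395×0.855×(1−α)×2610 = 447.43
(1−α) = 447.43/881.46 = 0.5076;  α = 0.4924.
Bypass flow = 0.4924×2610 = 1285.2 g/s.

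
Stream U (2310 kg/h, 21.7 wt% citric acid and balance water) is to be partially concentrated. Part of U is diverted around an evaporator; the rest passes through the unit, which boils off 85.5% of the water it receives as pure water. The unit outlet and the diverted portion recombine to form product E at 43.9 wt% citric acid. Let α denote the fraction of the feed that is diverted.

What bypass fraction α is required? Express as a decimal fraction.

0.245

All 2310×0.217 = 501.27 kg/h of citric acid reaches E, so E = 501.27/0.439 = 1141.8 kg/h and vapour = 1168.2 kg/h.
The evaporator receives (1−α)·2310 of feed at 0.783 water and removes 0.855 of that water:
0.855×0.783×(1−α)×2310 = 1168.2
(1−α) = 1168.2/1546.5 = 0.7554;  α = 0.2446.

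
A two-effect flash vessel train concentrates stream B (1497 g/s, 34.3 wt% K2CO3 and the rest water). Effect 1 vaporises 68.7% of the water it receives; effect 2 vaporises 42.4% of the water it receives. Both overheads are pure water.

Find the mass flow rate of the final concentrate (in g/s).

690.8 g/s

water in feed = 1497×0.657 = 983.53 g/s.
After stage 1: water left = (1−0.687)×983.53 = 307.84; stream total = 821.32 g/s.
After stage 2: water left = (1−0.424)×307.84 = 177.32; final concentrate = 690.79 g/s.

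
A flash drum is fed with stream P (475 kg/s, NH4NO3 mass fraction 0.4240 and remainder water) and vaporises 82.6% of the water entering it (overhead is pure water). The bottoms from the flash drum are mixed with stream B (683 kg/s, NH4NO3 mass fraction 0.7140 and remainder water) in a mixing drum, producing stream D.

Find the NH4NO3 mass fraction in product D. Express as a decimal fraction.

0.7393

Vapour removed = 0.826×0.576×475 = 225.99 kg/s; concentrate = 249.01 kg/s.
NH4NO3 reaching the mixer = 201.4 (from concentrate) + 683×0.714 = 689.06 kg/s.
Product flow = 249.01 + 683 = 932.01 kg/s; NH4NO3 fraction = 0.7393.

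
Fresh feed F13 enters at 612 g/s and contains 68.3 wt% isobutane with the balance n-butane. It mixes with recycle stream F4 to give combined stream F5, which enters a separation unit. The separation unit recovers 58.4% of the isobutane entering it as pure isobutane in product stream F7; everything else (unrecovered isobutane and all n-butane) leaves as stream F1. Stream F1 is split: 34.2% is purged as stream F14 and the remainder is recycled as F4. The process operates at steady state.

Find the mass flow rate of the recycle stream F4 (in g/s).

n-butane enters only via F13 and leaves only via the purge: 612×0.317 = 0.342×(n-butane in F1), and the separation unit passes all n-butane, so n-butane in F5 = n-butane in F1 = 567.26 g/s.
isobutane in F5: m_A = 612×0.683 + (1−0.342)·(1−0.584)·m_A, so m_A = 418/0.7263 = 575.54 g/s.
F1 = (1−0.584)×575.54 + 567.26 = 806.69 g/s.
Recycle F4 = (1−0.342)×806.69 = 530.8 g/s.

530.8 g/s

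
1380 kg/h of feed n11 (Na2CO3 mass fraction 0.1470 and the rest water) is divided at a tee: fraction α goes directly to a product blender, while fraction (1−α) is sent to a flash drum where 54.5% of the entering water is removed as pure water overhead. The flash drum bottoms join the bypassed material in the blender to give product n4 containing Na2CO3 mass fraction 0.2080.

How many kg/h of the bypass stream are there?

All 1380×0.147 = 202.86 kg/h of Na2CO3 reaches n4, so n4 = 202.86/0.208 = 975.29 kg/h and vapour = 404.71 kg/h.
The evaporator receives (1−α)·1380 of feed at 0.853 water and removes 0.545 of that water:
0.545×0.853×(1−α)×1380 = 404.71
(1−α) = 404.71/641.54 = 0.6308;  α = 0.3692.
Bypass flow = 0.3692×1380 = 509.44 kg/h.

509.4 kg/h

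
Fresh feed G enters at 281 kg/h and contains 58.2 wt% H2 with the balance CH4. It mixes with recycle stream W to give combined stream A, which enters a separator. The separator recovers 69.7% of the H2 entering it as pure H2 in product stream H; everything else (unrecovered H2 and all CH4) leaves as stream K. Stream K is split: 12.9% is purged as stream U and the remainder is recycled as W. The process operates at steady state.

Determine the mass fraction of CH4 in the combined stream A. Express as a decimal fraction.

0.804

CH4 enters only via G and leaves only via the purge: 281×0.418 = 0.129×(CH4 in K), and the separator passes all CH4, so CH4 in A = CH4 in K = 910.53 kg/h.
H2 in A: m_A = 281×0.582 + (1−0.129)·(1−0.697)·m_A, so m_A = 163.54/0.7361 = 222.18 kg/h.
A = 222.18 + 910.53 = 1132.7 kg/h.
CH4 fraction in A = 910.53/1132.7 = 0.804.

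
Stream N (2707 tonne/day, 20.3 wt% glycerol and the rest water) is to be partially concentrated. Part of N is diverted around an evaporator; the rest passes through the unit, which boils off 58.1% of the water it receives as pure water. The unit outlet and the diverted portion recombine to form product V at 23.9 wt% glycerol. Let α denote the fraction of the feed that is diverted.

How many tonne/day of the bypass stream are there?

1826 tonne/day

All 2707×0.203 = 549.52 tonne/day of glycerol reaches V, so V = 549.52/0.239 = 2299.3 tonne/day and vapour = 407.75 tonne/day.
The evaporator receives (1−α)·2707 of feed at 0.797 water and removes 0.581 of that water:
0.581×0.797×(1−α)×2707 = 407.75
(1−α) = 407.75/1253.5 = 0.3253;  α = 0.6747.
Bypass flow = 0.6747×2707 = 1826.4 tonne/day.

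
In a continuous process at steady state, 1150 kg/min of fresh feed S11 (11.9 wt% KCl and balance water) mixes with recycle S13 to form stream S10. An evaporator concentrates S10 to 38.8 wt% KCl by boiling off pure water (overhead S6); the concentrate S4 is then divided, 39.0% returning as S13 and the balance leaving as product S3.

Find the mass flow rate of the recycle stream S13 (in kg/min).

225.5 kg/min

Overall KCl balance (none leaves overhead): KCl in fresh feed = KCl in product, i.e. 1150×0.119 = (1−0.390)·S4·0.388.
S4 = 136.85/(0.388×0.610) = 578.21 kg/min.
Recycle S13 = 0.390×578.21 = 225.5 kg/min.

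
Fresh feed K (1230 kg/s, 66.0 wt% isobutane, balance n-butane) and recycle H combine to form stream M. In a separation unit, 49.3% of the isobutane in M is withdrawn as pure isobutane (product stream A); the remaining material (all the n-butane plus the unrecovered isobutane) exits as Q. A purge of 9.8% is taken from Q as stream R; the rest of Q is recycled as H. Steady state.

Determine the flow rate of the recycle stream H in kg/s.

4533 kg/s

n-butane enters only via K and leaves only via the purge: 1230×0.340 = 0.098×(n-butane in Q), and the separation unit passes all n-butane, so n-butane in M = n-butane in Q = 4267.3 kg/s.
isobutane in M: m_A = 1230×0.660 + (1−0.098)·(1−0.493)·m_A, so m_A = 811.8/0.5427 = 1495.9 kg/s.
Q = (1−0.493)×1495.9 + 4267.3 = 5025.8 kg/s.
Recycle H = (1−0.098)×5025.8 = 4533.2 kg/s.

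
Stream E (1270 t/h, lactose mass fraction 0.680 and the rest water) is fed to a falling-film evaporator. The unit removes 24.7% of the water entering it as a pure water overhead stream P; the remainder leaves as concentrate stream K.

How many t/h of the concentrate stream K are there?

1170 t/h

water entering = 1270×0.320 = 406.4 t/h; overhead removed = 0.247×406.4 = 100.38 t/h.
Concentrate = 1270 − 100.38 = 1169.6 t/h.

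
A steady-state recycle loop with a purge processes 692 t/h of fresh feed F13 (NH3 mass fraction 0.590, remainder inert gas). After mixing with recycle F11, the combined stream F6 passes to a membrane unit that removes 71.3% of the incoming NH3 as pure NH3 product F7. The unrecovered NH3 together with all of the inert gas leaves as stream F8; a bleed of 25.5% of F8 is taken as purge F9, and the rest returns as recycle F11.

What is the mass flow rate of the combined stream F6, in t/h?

1632 t/h

inert gas enters only via F13 and leaves only via the purge: 692×0.410 = 0.255×(inert gas in F8), and the membrane unit passes all inert gas, so inert gas in F6 = inert gas in F8 = 1112.6 t/h.
NH3 in F6: m_A = 692×0.590 + (1−0.255)·(1−0.713)·m_A, so m_A = 408.28/0.7862 = 519.32 t/h.
F6 = 519.32 + 1112.6 = 1631.9 t/h.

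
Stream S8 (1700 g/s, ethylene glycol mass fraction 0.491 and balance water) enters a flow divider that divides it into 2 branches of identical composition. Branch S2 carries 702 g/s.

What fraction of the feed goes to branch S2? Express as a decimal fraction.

0.413

Fraction to S2 = 702/1700 = 0.4129.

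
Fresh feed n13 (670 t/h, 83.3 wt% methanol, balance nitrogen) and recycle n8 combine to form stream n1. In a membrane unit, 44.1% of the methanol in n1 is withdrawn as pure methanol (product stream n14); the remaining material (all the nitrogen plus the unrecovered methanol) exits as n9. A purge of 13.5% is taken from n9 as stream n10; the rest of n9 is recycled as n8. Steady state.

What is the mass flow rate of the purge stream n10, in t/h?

nitrogen enters only via n13 and leaves only via the purge: 670×0.167 = 0.135×(nitrogen in n9), and the membrane unit passes all nitrogen, so nitrogen in n1 = nitrogen in n9 = 828.81 t/h.
methanol in n1: m_A = 670×0.833 + (1−0.135)·(1−0.441)·m_A, so m_A = 558.11/0.5165 = 1080.6 t/h.
n9 = (1−0.441)×1080.6 + 828.81 = 1432.9 t/h.
Purge n10 = 0.135×1432.9 = 193.44 t/h.

193.4 t/h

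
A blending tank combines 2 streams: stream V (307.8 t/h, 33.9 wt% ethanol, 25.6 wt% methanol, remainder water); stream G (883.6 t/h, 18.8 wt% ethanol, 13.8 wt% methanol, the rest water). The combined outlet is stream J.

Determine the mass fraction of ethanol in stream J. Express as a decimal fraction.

Total flow out = 307.8 + 883.6 = 1191.4 t/h.
ethanol in = 307.8×0.339 + 883.6×0.188 = 270.46 t/h.
ethanol mass fraction in J = 270.46/1191.4 = 0.2270.

0.2270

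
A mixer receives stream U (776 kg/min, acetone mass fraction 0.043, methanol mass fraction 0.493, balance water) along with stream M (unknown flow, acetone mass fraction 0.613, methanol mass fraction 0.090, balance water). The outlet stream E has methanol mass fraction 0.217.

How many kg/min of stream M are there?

Let M be the unknown flow. Total out = 776 + M.
methanol balance: 382.57 + 0.090·M = 0.217·(776 + M)
(0.090 − 0.217)·M = 0.217×776 − 382.57 = -214.18
M = -214.18 / -0.127 = 1686.4 kg/min

1686 kg/min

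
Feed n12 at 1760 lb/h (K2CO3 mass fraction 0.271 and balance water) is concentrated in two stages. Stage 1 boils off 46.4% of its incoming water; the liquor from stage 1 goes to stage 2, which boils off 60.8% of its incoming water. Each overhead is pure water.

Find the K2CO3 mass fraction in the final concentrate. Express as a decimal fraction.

0.639

water in feed = 1760×0.729 = 1283 lb/h.
After stage 1: water left = (1−0.464)×1283 = 687.71; stream total = 1164.7 lb/h.
After stage 2: water left = (1−0.608)×687.71 = 269.58; final concentrate = 746.54 lb/h.
K2CO3 fraction = 476.96/746.54 = 0.639.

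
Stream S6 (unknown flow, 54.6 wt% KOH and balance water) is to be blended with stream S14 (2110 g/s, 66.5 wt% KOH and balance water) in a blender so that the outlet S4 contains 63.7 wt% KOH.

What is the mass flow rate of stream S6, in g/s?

Let S6 be the unknown flow. Total out = 2110 + S6.
KOH balance: 1403.2 + 0.546·S6 = 0.637·(2110 + S6)
(0.546 − 0.637)·S6 = 0.637×2110 − 1403.2 = -59.08
S6 = -59.08 / -0.091 = 649.23 g/s

649.2 g/s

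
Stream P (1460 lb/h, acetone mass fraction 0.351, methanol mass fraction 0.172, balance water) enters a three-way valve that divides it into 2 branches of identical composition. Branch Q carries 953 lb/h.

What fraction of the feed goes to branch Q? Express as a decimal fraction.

0.653

Fraction to Q = 953/1460 = 0.6527.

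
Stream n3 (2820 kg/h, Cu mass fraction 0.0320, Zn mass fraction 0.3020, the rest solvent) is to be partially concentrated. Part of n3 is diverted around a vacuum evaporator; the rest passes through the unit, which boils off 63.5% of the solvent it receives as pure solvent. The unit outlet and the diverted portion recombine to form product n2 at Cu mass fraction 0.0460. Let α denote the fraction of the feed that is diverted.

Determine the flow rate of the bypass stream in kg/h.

All 2820×0.032 = 90.24 kg/h of Cu reaches n2, so n2 = 90.24/0.046 = 1961.7 kg/h and vapour = 858.26 kg/h.
The evaporator receives (1−α)·2820 of feed at 0.666 solvent and removes 0.635 of that solvent:
0.635×0.666×(1−α)×2820 = 858.26
(1−α) = 858.26/1192.6 = 0.7197;  α = 0.2803.
Bypass flow = 0.2803×2820 = 790.58 kg/h.

790.6 kg/h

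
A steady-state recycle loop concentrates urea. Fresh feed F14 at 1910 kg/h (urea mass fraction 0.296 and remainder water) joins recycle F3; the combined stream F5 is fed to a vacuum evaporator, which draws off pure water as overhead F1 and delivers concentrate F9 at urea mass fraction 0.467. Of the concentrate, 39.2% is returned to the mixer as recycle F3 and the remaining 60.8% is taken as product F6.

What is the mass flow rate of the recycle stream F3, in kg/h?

Overall urea balance (none leaves overhead): urea in fresh feed = urea in product, i.e. 1910×0.296 = (1−0.392)·F9·0.467.
F9 = 565.36/(0.467×0.608) = 1991.2 kg/h.
Recycle F3 = 0.392×1991.2 = 780.53 kg/h.

780.5 kg/h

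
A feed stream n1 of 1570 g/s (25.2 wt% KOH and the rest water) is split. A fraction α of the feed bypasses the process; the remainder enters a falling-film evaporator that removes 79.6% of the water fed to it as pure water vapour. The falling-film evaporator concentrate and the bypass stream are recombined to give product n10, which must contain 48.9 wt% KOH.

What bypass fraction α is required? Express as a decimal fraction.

0.186

All 1570×0.252 = 395.64 g/s of KOH reaches n10, so n10 = 395.64/0.489 = 809.08 g/s and vapour = 760.92 g/s.
The evaporator receives (1−α)·1570 of feed at 0.748 water and removes 0.796 of that water:
0.796×0.748×(1−α)×1570 = 760.92
(1−α) = 760.92/934.79 = 0.8140;  α = 0.1860.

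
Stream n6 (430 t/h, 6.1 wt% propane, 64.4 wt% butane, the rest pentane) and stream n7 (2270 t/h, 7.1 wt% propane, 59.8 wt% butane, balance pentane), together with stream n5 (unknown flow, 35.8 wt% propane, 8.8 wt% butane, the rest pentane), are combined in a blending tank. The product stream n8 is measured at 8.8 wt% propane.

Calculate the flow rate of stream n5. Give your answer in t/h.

Let n5 be the unknown flow. Total out = 2700 + n5.
propane balance: 187.4 + 0.358·n5 = 0.088·(2700 + n5)
(0.358 − 0.088)·n5 = 0.088×2700 − 187.4 = 50.2
n5 = 50.2 / 0.270 = 185.93 t/h

185.9 t/h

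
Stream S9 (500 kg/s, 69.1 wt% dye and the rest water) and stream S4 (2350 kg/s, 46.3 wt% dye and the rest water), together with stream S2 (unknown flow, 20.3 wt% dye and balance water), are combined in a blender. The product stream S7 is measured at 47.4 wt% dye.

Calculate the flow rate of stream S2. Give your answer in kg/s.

305 kg/s

Let S2 be the unknown flow. Total out = 2850 + S2.
dye balance: 1433.5 + 0.203·S2 = 0.474·(2850 + S2)
(0.203 − 0.474)·S2 = 0.474×2850 − 1433.5 = -82.65
S2 = -82.65 / -0.271 = 304.98 kg/s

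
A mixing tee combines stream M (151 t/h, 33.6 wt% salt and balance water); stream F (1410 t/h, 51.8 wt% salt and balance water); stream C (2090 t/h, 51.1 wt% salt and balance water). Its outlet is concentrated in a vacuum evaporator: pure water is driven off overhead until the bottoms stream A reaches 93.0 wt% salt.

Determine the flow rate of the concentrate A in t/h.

1988 t/h

salt entering = 151×0.336 + 1410×0.518 + 2090×0.511 = 1849.1 t/h.
All salt reports to A, so A = 1849.1/0.930 = 1988.3 t/h.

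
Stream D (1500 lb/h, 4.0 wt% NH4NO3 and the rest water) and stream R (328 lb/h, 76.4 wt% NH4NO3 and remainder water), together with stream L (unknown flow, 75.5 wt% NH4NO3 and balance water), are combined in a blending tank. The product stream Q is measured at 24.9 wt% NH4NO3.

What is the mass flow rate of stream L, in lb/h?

Let L be the unknown flow. Total out = 1828 + L.
NH4NO3 balance: 310.59 + 0.755·L = 0.249·(1828 + L)
(0.755 − 0.249)·L = 0.249×1828 − 310.59 = 144.58
L = 144.58 / 0.506 = 285.73 lb/h

285.7 lb/h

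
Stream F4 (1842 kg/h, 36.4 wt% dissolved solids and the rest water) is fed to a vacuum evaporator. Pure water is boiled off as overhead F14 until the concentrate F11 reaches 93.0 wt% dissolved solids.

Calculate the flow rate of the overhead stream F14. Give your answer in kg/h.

dissolved solids is conserved: 1842×0.364 = 670.49 kg/h all reports to the concentrate.
Concentrate = 670.49/(target fraction) = 720.95 kg/h.
Overhead = 1842 − 720.95 = 1121 kg/h.

1121 kg/h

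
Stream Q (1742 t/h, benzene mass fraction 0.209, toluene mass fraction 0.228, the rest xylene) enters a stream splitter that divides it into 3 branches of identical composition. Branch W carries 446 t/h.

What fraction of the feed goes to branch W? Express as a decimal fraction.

Fraction to W = 446/1742 = 0.2560.

0.256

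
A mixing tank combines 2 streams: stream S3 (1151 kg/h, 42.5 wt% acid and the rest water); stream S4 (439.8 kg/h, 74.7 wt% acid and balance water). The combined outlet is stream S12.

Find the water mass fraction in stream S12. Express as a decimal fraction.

0.4860

Total flow out = 1151 + 439.8 = 1590.8 kg/h.
water in = 1151×0.575 + 439.8×0.253 = 773.09 kg/h.
water mass fraction in S12 = 773.09/1590.8 = 0.4860.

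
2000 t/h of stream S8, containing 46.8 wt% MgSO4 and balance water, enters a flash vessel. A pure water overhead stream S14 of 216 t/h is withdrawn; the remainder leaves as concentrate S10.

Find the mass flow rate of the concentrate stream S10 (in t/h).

1784 t/h

Concentrate = 2000 − 216 = 1784 t/h.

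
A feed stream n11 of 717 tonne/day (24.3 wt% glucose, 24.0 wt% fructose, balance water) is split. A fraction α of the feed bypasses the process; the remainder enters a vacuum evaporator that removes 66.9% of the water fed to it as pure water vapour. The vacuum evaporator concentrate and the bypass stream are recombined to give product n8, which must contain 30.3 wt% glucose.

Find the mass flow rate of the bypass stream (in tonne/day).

306.5 tonne/day

All 717×0.243 = 174.23 tonne/day of glucose reaches n8, so n8 = 174.23/0.303 = 575.02 tonne/day and vapour = 141.98 tonne/day.
The evaporator receives (1−α)·717 of feed at 0.517 water and removes 0.669 of that water:
0.669×0.517×(1−α)×717 = 141.98
(1−α) = 141.98/247.99 = 0.5725;  α = 0.4275.
Bypass flow = 0.4275×717 = 306.5 tonne/day.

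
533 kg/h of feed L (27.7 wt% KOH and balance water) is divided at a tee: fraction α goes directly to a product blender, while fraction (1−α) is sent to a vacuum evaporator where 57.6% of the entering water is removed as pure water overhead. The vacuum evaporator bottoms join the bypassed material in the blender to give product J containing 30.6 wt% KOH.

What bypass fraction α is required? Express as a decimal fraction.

All 533×0.277 = 147.64 kg/h of KOH reaches J, so J = 147.64/0.306 = 482.49 kg/h and vapour = 50.513 kg/h.
The evaporator receives (1−α)·533 of feed at 0.723 water and removes 0.576 of that water:
0.576×0.723×(1−α)×533 = 50.513
(1−α) = 50.513/221.97 = 0.2276;  α = 0.7724.

0.772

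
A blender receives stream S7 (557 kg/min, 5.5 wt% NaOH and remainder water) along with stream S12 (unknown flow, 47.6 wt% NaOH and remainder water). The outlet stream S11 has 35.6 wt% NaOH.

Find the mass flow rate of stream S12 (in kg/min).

1397 kg/min

Let S12 be the unknown flow. Total out = 557 + S12.
NaOH balance: 30.635 + 0.476·S12 = 0.356·(557 + S12)
(0.476 − 0.356)·S12 = 0.356×557 − 30.635 = 167.66
S12 = 167.66 / 0.120 = 1397.1 kg/min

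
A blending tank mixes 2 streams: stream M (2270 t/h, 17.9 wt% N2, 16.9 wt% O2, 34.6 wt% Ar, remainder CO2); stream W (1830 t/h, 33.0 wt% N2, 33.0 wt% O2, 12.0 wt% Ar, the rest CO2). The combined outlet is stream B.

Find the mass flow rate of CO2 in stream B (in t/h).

1097 t/h

CO2 out = CO2 in = 2270×0.306 + 1830×0.220 = 1097.2 t/h.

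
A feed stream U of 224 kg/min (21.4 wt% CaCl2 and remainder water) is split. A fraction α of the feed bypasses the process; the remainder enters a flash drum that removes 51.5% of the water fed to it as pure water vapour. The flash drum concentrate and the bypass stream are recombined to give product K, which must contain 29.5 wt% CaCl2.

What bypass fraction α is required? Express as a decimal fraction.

0.322

All 224×0.214 = 47.936 kg/min of CaCl2 reaches K, so K = 47.936/0.295 = 162.49 kg/min and vapour = 61.505 kg/min.
The evaporator receives (1−α)·224 of feed at 0.786 water and removes 0.515 of that water:
0.515×0.786×(1−α)×224 = 61.505
(1−α) = 61.505/90.673 = 0.6783;  α = 0.3217.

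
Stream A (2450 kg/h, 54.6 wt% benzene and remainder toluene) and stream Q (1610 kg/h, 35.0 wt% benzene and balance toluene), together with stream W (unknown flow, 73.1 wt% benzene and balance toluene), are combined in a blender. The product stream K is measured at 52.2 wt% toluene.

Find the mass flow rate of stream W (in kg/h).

156 kg/h

Let W be the unknown flow. Total out = 4060 + W.
toluene balance: 2158.8 + 0.269·W = 0.522·(4060 + W)
(0.269 − 0.522)·W = 0.522×4060 − 2158.8 = -39.48
W = -39.48 / -0.253 = 156.05 kg/h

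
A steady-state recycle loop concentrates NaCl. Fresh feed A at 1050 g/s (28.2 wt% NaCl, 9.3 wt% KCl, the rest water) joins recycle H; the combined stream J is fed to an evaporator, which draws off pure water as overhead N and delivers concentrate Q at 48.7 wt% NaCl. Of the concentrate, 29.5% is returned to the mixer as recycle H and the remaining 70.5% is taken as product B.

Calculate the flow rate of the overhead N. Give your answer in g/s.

442 g/s

Overall NaCl balance (none leaves overhead): NaCl in fresh feed = NaCl in product, i.e. 1050×0.282 = (1−0.295)·Q·0.487.
Q = 296.1/(0.487×0.705) = 862.42 g/s.
Recycle H = 0.295×862.42 = 254.41 g/s.
Combined feed J = 1050 + 254.41 = 1304.4 g/s.
Overhead N = J − Q = 1304.4 − 862.42 = 441.99 g/s.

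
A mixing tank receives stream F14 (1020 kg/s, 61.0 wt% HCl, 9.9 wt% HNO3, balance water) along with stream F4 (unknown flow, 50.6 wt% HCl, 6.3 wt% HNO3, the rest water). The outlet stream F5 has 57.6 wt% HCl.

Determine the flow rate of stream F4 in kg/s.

Let F4 be the unknown flow. Total out = 1020 + F4.
HCl balance: 622.2 + 0.506·F4 = 0.576·(1020 + F4)
(0.506 − 0.576)·F4 = 0.576×1020 − 622.2 = -34.68
F4 = -34.68 / -0.070 = 495.43 kg/s

495.4 kg/s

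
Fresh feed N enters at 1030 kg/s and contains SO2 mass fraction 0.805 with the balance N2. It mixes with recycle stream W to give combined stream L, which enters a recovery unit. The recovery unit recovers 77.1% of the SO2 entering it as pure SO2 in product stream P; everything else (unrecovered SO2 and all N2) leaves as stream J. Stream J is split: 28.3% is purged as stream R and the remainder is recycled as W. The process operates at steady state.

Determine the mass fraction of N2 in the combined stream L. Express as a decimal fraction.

0.417

N2 enters only via N and leaves only via the purge: 1030×0.195 = 0.283×(N2 in J), and the recovery unit passes all N2, so N2 in L = N2 in J = 709.72 kg/s.
SO2 in L: m_A = 1030×0.805 + (1−0.283)·(1−0.771)·m_A, so m_A = 829.15/0.8358 = 992.04 kg/s.
L = 992.04 + 709.72 = 1701.8 kg/s.
N2 fraction in L = 709.72/1701.8 = 0.417.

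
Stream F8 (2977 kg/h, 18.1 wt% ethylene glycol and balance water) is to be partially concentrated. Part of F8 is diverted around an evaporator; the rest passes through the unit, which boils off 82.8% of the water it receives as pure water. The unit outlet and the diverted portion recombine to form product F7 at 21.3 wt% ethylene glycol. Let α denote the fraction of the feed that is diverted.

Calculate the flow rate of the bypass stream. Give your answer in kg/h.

All 2977×0.181 = 538.84 kg/h of ethylene glycol reaches F7, so F7 = 538.84/0.213 = 2529.8 kg/h and vapour = 447.25 kg/h.
The evaporator receives (1−α)·2977 of feed at 0.819 water and removes 0.828 of that water:
0.828×0.819×(1−α)×2977 = 447.25
(1−α) = 447.25/2018.8 = 0.2215;  α = 0.7785.
Bypass flow = 0.7785×2977 = 2317.5 kg/h.

2317 kg/h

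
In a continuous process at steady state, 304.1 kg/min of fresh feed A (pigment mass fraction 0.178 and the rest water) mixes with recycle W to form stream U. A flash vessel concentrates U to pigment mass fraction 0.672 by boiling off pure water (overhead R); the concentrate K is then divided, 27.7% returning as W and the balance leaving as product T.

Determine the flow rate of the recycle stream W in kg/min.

30.86 kg/min

Overall pigment balance (none leaves overhead): pigment in fresh feed = pigment in product, i.e. 304.1×0.178 = (1−0.277)·K·0.672.
K = 54.13/(0.672×0.723) = 111.41 kg/min.
Recycle W = 0.277×111.41 = 30.861 kg/min.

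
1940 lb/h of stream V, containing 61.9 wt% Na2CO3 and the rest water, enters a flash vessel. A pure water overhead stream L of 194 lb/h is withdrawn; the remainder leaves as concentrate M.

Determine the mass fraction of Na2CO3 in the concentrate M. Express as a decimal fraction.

0.688

Na2CO3 is not removed: 1940×0.619 = 1200.9 lb/h of Na2CO3 enters M.
Concentrate = 1940 − 194 = 1746 lb/h.
Mass fraction = 1200.9/1746 = 0.688.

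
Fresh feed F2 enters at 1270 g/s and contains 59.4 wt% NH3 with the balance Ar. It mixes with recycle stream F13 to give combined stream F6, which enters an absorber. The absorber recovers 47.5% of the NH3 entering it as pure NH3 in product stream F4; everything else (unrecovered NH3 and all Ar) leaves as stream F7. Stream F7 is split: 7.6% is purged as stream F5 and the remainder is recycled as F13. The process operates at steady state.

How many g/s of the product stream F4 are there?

NH3 in F6: m_A = 1270×0.594 + (1−0.076)·(1−0.475)·m_A, so m_A = 754.38/0.5149 = 1465.1 g/s.
Product F4 = 0.475×1465.1 = 695.92 g/s.

695.9 g/s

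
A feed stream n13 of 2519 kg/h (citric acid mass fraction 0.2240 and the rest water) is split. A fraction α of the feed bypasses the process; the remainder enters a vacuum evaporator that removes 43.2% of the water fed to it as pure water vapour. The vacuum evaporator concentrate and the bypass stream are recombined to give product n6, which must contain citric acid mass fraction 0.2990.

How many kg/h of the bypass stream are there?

All 2519×0.224 = 564.26 kg/h of citric acid reaches n6, so n6 = 564.26/0.299 = 1887.1 kg/h and vapour = 631.86 kg/h.
The evaporator receives (1−α)·2519 of feed at 0.776 water and removes 0.432 of that water:
0.432×0.776×(1−α)×2519 = 631.86
(1−α) = 631.86/844.45 = 0.7482;  α = 0.2518.
Bypass flow = 0.2518×2519 = 634.17 kg/h.

634.2 kg/h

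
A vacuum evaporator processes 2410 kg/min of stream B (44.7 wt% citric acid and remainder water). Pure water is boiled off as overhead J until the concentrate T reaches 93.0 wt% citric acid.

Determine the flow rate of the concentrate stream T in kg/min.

citric acid is conserved: 2410×0.447 = 1077.3 kg/min all reports to the concentrate.
Concentrate = 1077.3/(target fraction) = 1158.4 kg/min.

1158 kg/min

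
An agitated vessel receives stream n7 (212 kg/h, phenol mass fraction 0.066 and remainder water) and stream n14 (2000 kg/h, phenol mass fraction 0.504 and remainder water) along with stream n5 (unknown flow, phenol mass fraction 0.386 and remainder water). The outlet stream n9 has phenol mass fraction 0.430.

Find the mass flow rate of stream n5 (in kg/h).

1610 kg/h

Let n5 be the unknown flow. Total out = 2212 + n5.
phenol balance: 1022 + 0.386·n5 = 0.430·(2212 + n5)
(0.386 − 0.430)·n5 = 0.430×2212 − 1022 = -70.832
n5 = -70.832 / -0.044 = 1609.8 kg/h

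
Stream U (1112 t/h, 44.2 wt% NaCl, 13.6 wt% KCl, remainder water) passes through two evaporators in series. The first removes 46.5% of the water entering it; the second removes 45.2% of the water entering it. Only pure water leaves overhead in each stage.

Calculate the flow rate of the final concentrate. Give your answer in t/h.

water in feed = 1112×0.422 = 469.26 t/h.
After stage 1: water left = (1−0.465)×469.26 = 251.06; stream total = 893.79 t/h.
After stage 2: water left = (1−0.452)×251.06 = 137.58; final concentrate = 780.31 t/h.

780.3 t/h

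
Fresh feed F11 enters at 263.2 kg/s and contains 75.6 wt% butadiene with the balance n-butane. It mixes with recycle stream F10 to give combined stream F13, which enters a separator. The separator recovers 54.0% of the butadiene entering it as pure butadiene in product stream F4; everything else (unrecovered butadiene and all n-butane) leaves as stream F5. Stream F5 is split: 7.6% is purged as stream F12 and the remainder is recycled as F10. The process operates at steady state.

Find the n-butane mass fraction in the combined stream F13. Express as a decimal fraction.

0.7094

n-butane enters only via F11 and leaves only via the purge: 263.2×0.244 = 0.076×(n-butane in F5), and the separator passes all n-butane, so n-butane in F13 = n-butane in F5 = 845.01 kg/s.
butadiene in F13: m_A = 263.2×0.756 + (1−0.076)·(1−0.540)·m_A, so m_A = 198.98/0.5750 = 346.07 kg/s.
F13 = 346.07 + 845.01 = 1191.1 kg/s.
n-butane fraction in F13 = 845.01/1191.1 = 0.7094.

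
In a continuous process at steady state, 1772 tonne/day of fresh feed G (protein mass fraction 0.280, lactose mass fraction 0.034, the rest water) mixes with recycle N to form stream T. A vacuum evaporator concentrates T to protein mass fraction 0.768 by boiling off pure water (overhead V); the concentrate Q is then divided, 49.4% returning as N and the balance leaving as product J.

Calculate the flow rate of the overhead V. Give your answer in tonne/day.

1126 tonne/day

Overall protein balance (none leaves overhead): protein in fresh feed = protein in product, i.e. 1772×0.280 = (1−0.494)·Q·0.768.
Q = 496.16/(0.768×0.506) = 1276.8 tonne/day.
Recycle N = 0.494×1276.8 = 630.72 tonne/day.
Combined feed T = 1772 + 630.72 = 2402.7 tonne/day.
Overhead V = T − Q = 2402.7 − 1276.8 = 1126 tonne/day.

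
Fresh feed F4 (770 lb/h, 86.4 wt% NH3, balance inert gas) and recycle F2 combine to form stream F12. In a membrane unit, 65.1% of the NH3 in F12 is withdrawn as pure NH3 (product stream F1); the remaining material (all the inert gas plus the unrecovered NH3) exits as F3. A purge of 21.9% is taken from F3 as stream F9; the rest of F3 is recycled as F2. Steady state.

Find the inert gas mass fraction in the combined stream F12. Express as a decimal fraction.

0.343

inert gas enters only via F4 and leaves only via the purge: 770×0.136 = 0.219×(inert gas in F3), and the membrane unit passes all inert gas, so inert gas in F12 = inert gas in F3 = 478.17 lb/h.
NH3 in F12: m_A = 770×0.864 + (1−0.219)·(1−0.651)·m_A, so m_A = 665.28/0.7274 = 914.56 lb/h.
F12 = 914.56 + 478.17 = 1392.7 lb/h.
inert gas fraction in F12 = 478.17/1392.7 = 0.343.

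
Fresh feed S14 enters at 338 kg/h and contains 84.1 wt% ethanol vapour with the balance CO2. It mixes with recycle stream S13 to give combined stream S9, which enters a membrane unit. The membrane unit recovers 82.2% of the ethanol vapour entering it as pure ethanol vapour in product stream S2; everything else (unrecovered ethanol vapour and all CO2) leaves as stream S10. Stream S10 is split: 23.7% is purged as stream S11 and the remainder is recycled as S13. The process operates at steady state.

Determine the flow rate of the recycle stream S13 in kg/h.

217.7 kg/h

CO2 enters only via S14 and leaves only via the purge: 338×0.159 = 0.237×(CO2 in S10), and the membrane unit passes all CO2, so CO2 in S9 = CO2 in S10 = 226.76 kg/h.
ethanol vapour in S9: m_A = 338×0.841 + (1−0.237)·(1−0.822)·m_A, so m_A = 284.26/0.8642 = 328.93 kg/h.
S10 = (1−0.822)×328.93 + 226.76 = 285.31 kg/h.
Recycle S13 = (1−0.237)×285.31 = 217.69 kg/h.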